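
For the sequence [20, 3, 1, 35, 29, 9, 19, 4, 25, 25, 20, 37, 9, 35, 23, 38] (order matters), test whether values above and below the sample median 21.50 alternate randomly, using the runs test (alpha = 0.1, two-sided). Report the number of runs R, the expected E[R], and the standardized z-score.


Step 1: Compute median = 21.50; label A = above, B = below.
Labels in order: BBBAABBBAABABAAA  (n_A = 8, n_B = 8)
Step 2: Count runs R = 8.
Step 3: Under H0 (random ordering), E[R] = 2*n_A*n_B/(n_A+n_B) + 1 = 2*8*8/16 + 1 = 9.0000.
        Var[R] = 2*n_A*n_B*(2*n_A*n_B - n_A - n_B) / ((n_A+n_B)^2 * (n_A+n_B-1)) = 14336/3840 = 3.7333.
        SD[R] = 1.9322.
Step 4: Continuity-corrected z = (R + 0.5 - E[R]) / SD[R] = (8 + 0.5 - 9.0000) / 1.9322 = -0.2588.
Step 5: Two-sided p-value via normal approximation = 2*(1 - Phi(|z|)) = 0.795809.
Step 6: alpha = 0.1. fail to reject H0.

R = 8, z = -0.2588, p = 0.795809, fail to reject H0.


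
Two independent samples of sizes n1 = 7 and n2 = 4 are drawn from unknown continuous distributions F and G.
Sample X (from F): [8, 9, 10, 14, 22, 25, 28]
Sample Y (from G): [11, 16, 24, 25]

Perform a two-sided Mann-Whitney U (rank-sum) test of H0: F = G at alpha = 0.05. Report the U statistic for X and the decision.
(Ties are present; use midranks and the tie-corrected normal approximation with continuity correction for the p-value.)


Step 1: Combine and sort all 11 observations; assign midranks.
sorted (value, group): (8,X), (9,X), (10,X), (11,Y), (14,X), (16,Y), (22,X), (24,Y), (25,X), (25,Y), (28,X)
ranks: 8->1, 9->2, 10->3, 11->4, 14->5, 16->6, 22->7, 24->8, 25->9.5, 25->9.5, 28->11
Step 2: Rank sum for X: R1 = 1 + 2 + 3 + 5 + 7 + 9.5 + 11 = 38.5.
Step 3: U_X = R1 - n1(n1+1)/2 = 38.5 - 7*8/2 = 38.5 - 28 = 10.5.
       U_Y = n1*n2 - U_X = 28 - 10.5 = 17.5.
Step 4: Ties are present, so use the tie-corrected normal approximation (with continuity correction) for the p-value.
Step 5: p-value = 0.569872; compare to alpha = 0.05. fail to reject H0.

U_X = 10.5, p = 0.569872, fail to reject H0 at alpha = 0.05.


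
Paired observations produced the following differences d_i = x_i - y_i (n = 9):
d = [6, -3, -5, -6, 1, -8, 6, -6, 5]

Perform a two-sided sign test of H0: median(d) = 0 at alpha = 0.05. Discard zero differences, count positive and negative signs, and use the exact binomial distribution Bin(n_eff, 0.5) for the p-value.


Step 1: Discard zero differences. Original n = 9; n_eff = number of nonzero differences = 9.
Nonzero differences (with sign): +6, -3, -5, -6, +1, -8, +6, -6, +5
Step 2: Count signs: positive = 4, negative = 5.
Step 3: Under H0: P(positive) = 0.5, so the number of positives S ~ Bin(9, 0.5).
Step 4: Two-sided exact p-value = sum of Bin(9,0.5) probabilities at or below the observed probability = 1.000000.
Step 5: alpha = 0.05. fail to reject H0.

n_eff = 9, pos = 4, neg = 5, p = 1.000000, fail to reject H0.


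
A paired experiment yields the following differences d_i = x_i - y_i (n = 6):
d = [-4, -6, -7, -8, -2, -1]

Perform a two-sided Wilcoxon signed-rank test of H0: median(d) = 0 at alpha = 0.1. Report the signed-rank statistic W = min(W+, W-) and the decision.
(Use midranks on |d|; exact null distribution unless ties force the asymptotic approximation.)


Step 1: Drop any zero differences (none here) and take |d_i|.
|d| = [4, 6, 7, 8, 2, 1]
Step 2: Midrank |d_i| (ties get averaged ranks).
ranks: |4|->3, |6|->4, |7|->5, |8|->6, |2|->2, |1|->1
Step 3: Attach original signs; sum ranks with positive sign and with negative sign.
W+ = 0 = 0
W- = 3 + 4 + 5 + 6 + 2 + 1 = 21
(Check: W+ + W- = 21 should equal n(n+1)/2 = 21.)
Step 4: Test statistic W = min(W+, W-) = 0.
Step 5: No ties, so the exact null distribution over the 2^6 = 64 sign assignments gives the two-sided p-value = 0.031250.
Step 6: alpha = 0.1. reject H0.

W+ = 0, W- = 21, W = min = 0, p = 0.031250, reject H0.


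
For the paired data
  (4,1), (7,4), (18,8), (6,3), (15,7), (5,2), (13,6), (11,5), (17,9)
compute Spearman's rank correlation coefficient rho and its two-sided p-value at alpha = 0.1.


Step 1: Rank x and y separately (midranks; no ties here).
rank(x): 4->1, 7->4, 18->9, 6->3, 15->7, 5->2, 13->6, 11->5, 17->8
rank(y): 1->1, 4->4, 8->8, 3->3, 7->7, 2->2, 6->6, 5->5, 9->9
Step 2: d_i = R_x(i) - R_y(i); compute d_i^2.
  (1-1)^2=0, (4-4)^2=0, (9-8)^2=1, (3-3)^2=0, (7-7)^2=0, (2-2)^2=0, (6-6)^2=0, (5-5)^2=0, (8-9)^2=1
sum(d^2) = 2.
Step 3: rho = 1 - 6*2 / (9*(9^2 - 1)) = 1 - 12/720 = 0.983333.
Step 4: Under H0, t = rho * sqrt((n-2)/(1-rho^2)) = 14.3096 ~ t(7).
Step 5: Two-sided p-value from the t-distribution with 7 df = 0.000002.
Step 6: alpha = 0.1. reject H0.

rho = 0.9833, p = 0.000002, reject H0 at alpha = 0.1.


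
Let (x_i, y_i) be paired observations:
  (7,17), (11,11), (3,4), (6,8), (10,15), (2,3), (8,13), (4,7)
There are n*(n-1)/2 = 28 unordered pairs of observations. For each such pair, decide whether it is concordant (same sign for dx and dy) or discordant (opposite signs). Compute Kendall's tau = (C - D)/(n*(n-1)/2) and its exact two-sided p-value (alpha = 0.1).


Step 1: Enumerate the 28 unordered pairs (i,j) with i<j and classify each by sign(x_j-x_i) * sign(y_j-y_i).
  (1,2):dx=+4,dy=-6->D; (1,3):dx=-4,dy=-13->C; (1,4):dx=-1,dy=-9->C; (1,5):dx=+3,dy=-2->D
  (1,6):dx=-5,dy=-14->C; (1,7):dx=+1,dy=-4->D; (1,8):dx=-3,dy=-10->C; (2,3):dx=-8,dy=-7->C
  (2,4):dx=-5,dy=-3->C; (2,5):dx=-1,dy=+4->D; (2,6):dx=-9,dy=-8->C; (2,7):dx=-3,dy=+2->D
  (2,8):dx=-7,dy=-4->C; (3,4):dx=+3,dy=+4->C; (3,5):dx=+7,dy=+11->C; (3,6):dx=-1,dy=-1->C
  (3,7):dx=+5,dy=+9->C; (3,8):dx=+1,dy=+3->C; (4,5):dx=+4,dy=+7->C; (4,6):dx=-4,dy=-5->C
  (4,7):dx=+2,dy=+5->C; (4,8):dx=-2,dy=-1->C; (5,6):dx=-8,dy=-12->C; (5,7):dx=-2,dy=-2->C
  (5,8):dx=-6,dy=-8->C; (6,7):dx=+6,dy=+10->C; (6,8):dx=+2,dy=+4->C; (7,8):dx=-4,dy=-6->C
Step 2: C = 23, D = 5, total pairs = 28.
Step 3: tau = (C - D)/(n(n-1)/2) = (23 - 5)/28 = 0.642857.
Step 4: Exact two-sided p-value (enumerate n! = 40320 permutations of y under H0): p = 0.031151.
Step 5: alpha = 0.1. reject H0.

tau_b = 0.6429 (C=23, D=5), p = 0.031151, reject H0.


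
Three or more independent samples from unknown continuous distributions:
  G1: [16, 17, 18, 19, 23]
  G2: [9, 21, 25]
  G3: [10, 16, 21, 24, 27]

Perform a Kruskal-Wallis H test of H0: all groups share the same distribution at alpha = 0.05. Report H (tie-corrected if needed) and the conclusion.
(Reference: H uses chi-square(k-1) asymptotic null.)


Step 1: Combine all N = 13 observations and assign midranks.
sorted (value, group, rank): (9,G2,1), (10,G3,2), (16,G1,3.5), (16,G3,3.5), (17,G1,5), (18,G1,6), (19,G1,7), (21,G2,8.5), (21,G3,8.5), (23,G1,10), (24,G3,11), (25,G2,12), (27,G3,13)
Step 2: Sum ranks within each group.
R_1 = 31.5 (n_1 = 5)
R_2 = 21.5 (n_2 = 3)
R_3 = 38 (n_3 = 5)
Step 3: H = 12/(N(N+1)) * sum(R_i^2/n_i) - 3(N+1)
     = 12/(13*14) * (31.5^2/5 + 21.5^2/3 + 38^2/5) - 3*14
     = 0.065934 * 641.333 - 42
     = 0.285714.
Step 4: Ties present; correction factor C = 1 - 12/(13^3 - 13) = 0.994505. Corrected H = 0.285714 / 0.994505 = 0.287293.
Step 5: Under H0, H ~ chi^2(2); p-value = 0.866194.
Step 6: alpha = 0.05. fail to reject H0.

H = 0.2873, df = 2, p = 0.866194, fail to reject H0.


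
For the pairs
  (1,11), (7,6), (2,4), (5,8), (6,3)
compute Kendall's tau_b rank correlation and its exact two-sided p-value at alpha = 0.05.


Step 1: Enumerate the 10 unordered pairs (i,j) with i<j and classify each by sign(x_j-x_i) * sign(y_j-y_i).
  (1,2):dx=+6,dy=-5->D; (1,3):dx=+1,dy=-7->D; (1,4):dx=+4,dy=-3->D; (1,5):dx=+5,dy=-8->D
  (2,3):dx=-5,dy=-2->C; (2,4):dx=-2,dy=+2->D; (2,5):dx=-1,dy=-3->C; (3,4):dx=+3,dy=+4->C
  (3,5):dx=+4,dy=-1->D; (4,5):dx=+1,dy=-5->D
Step 2: C = 3, D = 7, total pairs = 10.
Step 3: tau = (C - D)/(n(n-1)/2) = (3 - 7)/10 = -0.400000.
Step 4: Exact two-sided p-value (enumerate n! = 120 permutations of y under H0): p = 0.483333.
Step 5: alpha = 0.05. fail to reject H0.

tau_b = -0.4000 (C=3, D=7), p = 0.483333, fail to reject H0.


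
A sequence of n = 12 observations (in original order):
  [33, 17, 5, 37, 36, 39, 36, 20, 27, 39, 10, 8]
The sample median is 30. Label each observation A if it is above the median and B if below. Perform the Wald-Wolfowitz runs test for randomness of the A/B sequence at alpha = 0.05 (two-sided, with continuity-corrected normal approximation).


Step 1: Compute median = 30; label A = above, B = below.
Labels in order: ABBAAAABBABB  (n_A = 6, n_B = 6)
Step 2: Count runs R = 6.
Step 3: Under H0 (random ordering), E[R] = 2*n_A*n_B/(n_A+n_B) + 1 = 2*6*6/12 + 1 = 7.0000.
        Var[R] = 2*n_A*n_B*(2*n_A*n_B - n_A - n_B) / ((n_A+n_B)^2 * (n_A+n_B-1)) = 4320/1584 = 2.7273.
        SD[R] = 1.6514.
Step 4: Continuity-corrected z = (R + 0.5 - E[R]) / SD[R] = (6 + 0.5 - 7.0000) / 1.6514 = -0.3028.
Step 5: Two-sided p-value via normal approximation = 2*(1 - Phi(|z|)) = 0.762069.
Step 6: alpha = 0.05. fail to reject H0.

R = 6, z = -0.3028, p = 0.762069, fail to reject H0.


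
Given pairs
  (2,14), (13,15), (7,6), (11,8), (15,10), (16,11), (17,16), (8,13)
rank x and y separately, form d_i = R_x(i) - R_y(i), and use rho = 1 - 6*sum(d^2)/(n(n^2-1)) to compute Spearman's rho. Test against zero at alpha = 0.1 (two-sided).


Step 1: Rank x and y separately (midranks; no ties here).
rank(x): 2->1, 13->5, 7->2, 11->4, 15->6, 16->7, 17->8, 8->3
rank(y): 14->6, 15->7, 6->1, 8->2, 10->3, 11->4, 16->8, 13->5
Step 2: d_i = R_x(i) - R_y(i); compute d_i^2.
  (1-6)^2=25, (5-7)^2=4, (2-1)^2=1, (4-2)^2=4, (6-3)^2=9, (7-4)^2=9, (8-8)^2=0, (3-5)^2=4
sum(d^2) = 56.
Step 3: rho = 1 - 6*56 / (8*(8^2 - 1)) = 1 - 336/504 = 0.333333.
Step 4: Under H0, t = rho * sqrt((n-2)/(1-rho^2)) = 0.8660 ~ t(6).
Step 5: Two-sided p-value from the t-distribution with 6 df = 0.419753.
Step 6: alpha = 0.1. fail to reject H0.

rho = 0.3333, p = 0.419753, fail to reject H0 at alpha = 0.1.


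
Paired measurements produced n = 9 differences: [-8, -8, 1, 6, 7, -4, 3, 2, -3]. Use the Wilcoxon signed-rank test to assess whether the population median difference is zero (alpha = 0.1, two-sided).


Step 1: Drop any zero differences (none here) and take |d_i|.
|d| = [8, 8, 1, 6, 7, 4, 3, 2, 3]
Step 2: Midrank |d_i| (ties get averaged ranks).
ranks: |8|->8.5, |8|->8.5, |1|->1, |6|->6, |7|->7, |4|->5, |3|->3.5, |2|->2, |3|->3.5
Step 3: Attach original signs; sum ranks with positive sign and with negative sign.
W+ = 1 + 6 + 7 + 3.5 + 2 = 19.5
W- = 8.5 + 8.5 + 5 + 3.5 = 25.5
(Check: W+ + W- = 45 should equal n(n+1)/2 = 45.)
Step 4: Test statistic W = min(W+, W-) = 19.5.
Step 5: Ties in |d|, so use the tie-corrected normal approximation.
        E[W] = n(n+1)/4 = 9*10/4 = 22.5.
        Tie groups: |d|=3 (t=2), |d|=8 (t=2); sum(t^3 - t) = 12.
        Var[W] = n(n+1)(2n+1)/24 - sum(t^3-t)/48 = 1710/24 - 12/48 = 71.
        z = (W - E[W]) / sqrt(Var[W]) = (19.5 - 22.5) / 8.4261 = -0.3560.
        Two-sided p = 2*Phi(z) = 0.721815.
Step 6: alpha = 0.1. fail to reject H0.

W+ = 19.5, W- = 25.5, W = min = 19.5, p = 0.721815, fail to reject H0.


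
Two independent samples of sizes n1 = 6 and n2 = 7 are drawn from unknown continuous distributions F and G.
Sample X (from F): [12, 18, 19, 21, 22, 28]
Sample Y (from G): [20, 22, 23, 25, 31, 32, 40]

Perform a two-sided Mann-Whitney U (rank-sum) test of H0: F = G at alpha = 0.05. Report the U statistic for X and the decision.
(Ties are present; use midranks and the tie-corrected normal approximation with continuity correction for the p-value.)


Step 1: Combine and sort all 13 observations; assign midranks.
sorted (value, group): (12,X), (18,X), (19,X), (20,Y), (21,X), (22,X), (22,Y), (23,Y), (25,Y), (28,X), (31,Y), (32,Y), (40,Y)
ranks: 12->1, 18->2, 19->3, 20->4, 21->5, 22->6.5, 22->6.5, 23->8, 25->9, 28->10, 31->11, 32->12, 40->13
Step 2: Rank sum for X: R1 = 1 + 2 + 3 + 5 + 6.5 + 10 = 27.5.
Step 3: U_X = R1 - n1(n1+1)/2 = 27.5 - 6*7/2 = 27.5 - 21 = 6.5.
       U_Y = n1*n2 - U_X = 42 - 6.5 = 35.5.
Step 4: Ties are present, so use the tie-corrected normal approximation (with continuity correction) for the p-value.
Step 5: p-value = 0.045204; compare to alpha = 0.05. reject H0.

U_X = 6.5, p = 0.045204, reject H0 at alpha = 0.05.


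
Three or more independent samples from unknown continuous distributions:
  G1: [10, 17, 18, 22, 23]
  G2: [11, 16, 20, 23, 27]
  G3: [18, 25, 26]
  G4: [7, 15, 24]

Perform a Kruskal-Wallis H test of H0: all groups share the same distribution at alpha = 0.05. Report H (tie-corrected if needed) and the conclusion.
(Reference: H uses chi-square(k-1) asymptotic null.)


Step 1: Combine all N = 16 observations and assign midranks.
sorted (value, group, rank): (7,G4,1), (10,G1,2), (11,G2,3), (15,G4,4), (16,G2,5), (17,G1,6), (18,G1,7.5), (18,G3,7.5), (20,G2,9), (22,G1,10), (23,G1,11.5), (23,G2,11.5), (24,G4,13), (25,G3,14), (26,G3,15), (27,G2,16)
Step 2: Sum ranks within each group.
R_1 = 37 (n_1 = 5)
R_2 = 44.5 (n_2 = 5)
R_3 = 36.5 (n_3 = 3)
R_4 = 18 (n_4 = 3)
Step 3: H = 12/(N(N+1)) * sum(R_i^2/n_i) - 3(N+1)
     = 12/(16*17) * (37^2/5 + 44.5^2/5 + 36.5^2/3 + 18^2/3) - 3*17
     = 0.044118 * 1221.93 - 51
     = 2.908824.
Step 4: Ties present; correction factor C = 1 - 12/(16^3 - 16) = 0.997059. Corrected H = 2.908824 / 0.997059 = 2.917404.
Step 5: Under H0, H ~ chi^2(3); p-value = 0.404536.
Step 6: alpha = 0.05. fail to reject H0.

H = 2.9174, df = 3, p = 0.404536, fail to reject H0.


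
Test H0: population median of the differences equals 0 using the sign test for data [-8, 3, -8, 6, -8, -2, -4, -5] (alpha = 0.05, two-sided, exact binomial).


Step 1: Discard zero differences. Original n = 8; n_eff = number of nonzero differences = 8.
Nonzero differences (with sign): -8, +3, -8, +6, -8, -2, -4, -5
Step 2: Count signs: positive = 2, negative = 6.
Step 3: Under H0: P(positive) = 0.5, so the number of positives S ~ Bin(8, 0.5).
Step 4: Two-sided exact p-value = sum of Bin(8,0.5) probabilities at or below the observed probability = 0.289062.
Step 5: alpha = 0.05. fail to reject H0.

n_eff = 8, pos = 2, neg = 6, p = 0.289062, fail to reject H0.


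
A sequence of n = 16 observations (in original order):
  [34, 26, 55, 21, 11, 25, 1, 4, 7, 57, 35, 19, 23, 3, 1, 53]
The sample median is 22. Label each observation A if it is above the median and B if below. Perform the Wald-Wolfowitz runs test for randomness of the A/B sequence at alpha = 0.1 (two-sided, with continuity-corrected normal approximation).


Step 1: Compute median = 22; label A = above, B = below.
Labels in order: AAABBABBBAABABBA  (n_A = 8, n_B = 8)
Step 2: Count runs R = 9.
Step 3: Under H0 (random ordering), E[R] = 2*n_A*n_B/(n_A+n_B) + 1 = 2*8*8/16 + 1 = 9.0000.
        Var[R] = 2*n_A*n_B*(2*n_A*n_B - n_A - n_B) / ((n_A+n_B)^2 * (n_A+n_B-1)) = 14336/3840 = 3.7333.
        SD[R] = 1.9322.
Step 4: R = E[R], so z = 0 with no continuity correction.
Step 5: Two-sided p-value via normal approximation = 2*(1 - Phi(|z|)) = 1.000000.
Step 6: alpha = 0.1. fail to reject H0.

R = 9, z = 0.0000, p = 1.000000, fail to reject H0.


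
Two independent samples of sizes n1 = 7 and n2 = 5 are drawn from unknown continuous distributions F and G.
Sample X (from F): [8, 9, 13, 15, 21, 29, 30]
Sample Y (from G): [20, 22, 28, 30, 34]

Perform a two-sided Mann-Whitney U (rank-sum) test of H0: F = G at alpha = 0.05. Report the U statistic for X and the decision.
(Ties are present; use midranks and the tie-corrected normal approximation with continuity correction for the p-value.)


Step 1: Combine and sort all 12 observations; assign midranks.
sorted (value, group): (8,X), (9,X), (13,X), (15,X), (20,Y), (21,X), (22,Y), (28,Y), (29,X), (30,X), (30,Y), (34,Y)
ranks: 8->1, 9->2, 13->3, 15->4, 20->5, 21->6, 22->7, 28->8, 29->9, 30->10.5, 30->10.5, 34->12
Step 2: Rank sum for X: R1 = 1 + 2 + 3 + 4 + 6 + 9 + 10.5 = 35.5.
Step 3: U_X = R1 - n1(n1+1)/2 = 35.5 - 7*8/2 = 35.5 - 28 = 7.5.
       U_Y = n1*n2 - U_X = 35 - 7.5 = 27.5.
Step 4: Ties are present, so use the tie-corrected normal approximation (with continuity correction) for the p-value.
Step 5: p-value = 0.122225; compare to alpha = 0.05. fail to reject H0.

U_X = 7.5, p = 0.122225, fail to reject H0 at alpha = 0.05.


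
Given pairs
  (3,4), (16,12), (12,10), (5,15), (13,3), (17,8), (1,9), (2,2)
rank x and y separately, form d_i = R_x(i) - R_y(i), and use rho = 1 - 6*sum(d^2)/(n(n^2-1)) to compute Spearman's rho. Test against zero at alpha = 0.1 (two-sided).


Step 1: Rank x and y separately (midranks; no ties here).
rank(x): 3->3, 16->7, 12->5, 5->4, 13->6, 17->8, 1->1, 2->2
rank(y): 4->3, 12->7, 10->6, 15->8, 3->2, 8->4, 9->5, 2->1
Step 2: d_i = R_x(i) - R_y(i); compute d_i^2.
  (3-3)^2=0, (7-7)^2=0, (5-6)^2=1, (4-8)^2=16, (6-2)^2=16, (8-4)^2=16, (1-5)^2=16, (2-1)^2=1
sum(d^2) = 66.
Step 3: rho = 1 - 6*66 / (8*(8^2 - 1)) = 1 - 396/504 = 0.214286.
Step 4: Under H0, t = rho * sqrt((n-2)/(1-rho^2)) = 0.5374 ~ t(6).
Step 5: Two-sided p-value from the t-distribution with 6 df = 0.610344.
Step 6: alpha = 0.1. fail to reject H0.

rho = 0.2143, p = 0.610344, fail to reject H0 at alpha = 0.1.


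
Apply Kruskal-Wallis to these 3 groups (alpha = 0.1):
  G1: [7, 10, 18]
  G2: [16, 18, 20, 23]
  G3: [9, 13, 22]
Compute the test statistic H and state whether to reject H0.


Step 1: Combine all N = 10 observations and assign midranks.
sorted (value, group, rank): (7,G1,1), (9,G3,2), (10,G1,3), (13,G3,4), (16,G2,5), (18,G1,6.5), (18,G2,6.5), (20,G2,8), (22,G3,9), (23,G2,10)
Step 2: Sum ranks within each group.
R_1 = 10.5 (n_1 = 3)
R_2 = 29.5 (n_2 = 4)
R_3 = 15 (n_3 = 3)
Step 3: H = 12/(N(N+1)) * sum(R_i^2/n_i) - 3(N+1)
     = 12/(10*11) * (10.5^2/3 + 29.5^2/4 + 15^2/3) - 3*11
     = 0.109091 * 329.312 - 33
     = 2.925000.
Step 4: Ties present; correction factor C = 1 - 6/(10^3 - 10) = 0.993939. Corrected H = 2.925000 / 0.993939 = 2.942835.
Step 5: Under H0, H ~ chi^2(2); p-value = 0.229600.
Step 6: alpha = 0.1. fail to reject H0.

H = 2.9428, df = 2, p = 0.229600, fail to reject H0.


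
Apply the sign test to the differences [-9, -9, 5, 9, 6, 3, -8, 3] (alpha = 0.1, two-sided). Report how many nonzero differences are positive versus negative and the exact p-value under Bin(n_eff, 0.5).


Step 1: Discard zero differences. Original n = 8; n_eff = number of nonzero differences = 8.
Nonzero differences (with sign): -9, -9, +5, +9, +6, +3, -8, +3
Step 2: Count signs: positive = 5, negative = 3.
Step 3: Under H0: P(positive) = 0.5, so the number of positives S ~ Bin(8, 0.5).
Step 4: Two-sided exact p-value = sum of Bin(8,0.5) probabilities at or below the observed probability = 0.726562.
Step 5: alpha = 0.1. fail to reject H0.

n_eff = 8, pos = 5, neg = 3, p = 0.726562, fail to reject H0.


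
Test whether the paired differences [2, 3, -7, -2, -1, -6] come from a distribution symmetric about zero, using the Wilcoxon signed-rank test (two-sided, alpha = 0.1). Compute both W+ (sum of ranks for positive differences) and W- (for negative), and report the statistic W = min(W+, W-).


Step 1: Drop any zero differences (none here) and take |d_i|.
|d| = [2, 3, 7, 2, 1, 6]
Step 2: Midrank |d_i| (ties get averaged ranks).
ranks: |2|->2.5, |3|->4, |7|->6, |2|->2.5, |1|->1, |6|->5
Step 3: Attach original signs; sum ranks with positive sign and with negative sign.
W+ = 2.5 + 4 = 6.5
W- = 6 + 2.5 + 1 + 5 = 14.5
(Check: W+ + W- = 21 should equal n(n+1)/2 = 21.)
Step 4: Test statistic W = min(W+, W-) = 6.5.
Step 5: Ties in |d|, so use the tie-corrected normal approximation.
        E[W] = n(n+1)/4 = 6*7/4 = 10.5.
        Tie groups: |d|=2 (t=2); sum(t^3 - t) = 6.
        Var[W] = n(n+1)(2n+1)/24 - sum(t^3-t)/48 = 546/24 - 6/48 = 22.625.
        z = (W - E[W]) / sqrt(Var[W]) = (6.5 - 10.5) / 4.7566 = -0.8409.
        Two-sided p = 2*Phi(z) = 0.400381.
Step 6: alpha = 0.1. fail to reject H0.

W+ = 6.5, W- = 14.5, W = min = 6.5, p = 0.400381, fail to reject H0.


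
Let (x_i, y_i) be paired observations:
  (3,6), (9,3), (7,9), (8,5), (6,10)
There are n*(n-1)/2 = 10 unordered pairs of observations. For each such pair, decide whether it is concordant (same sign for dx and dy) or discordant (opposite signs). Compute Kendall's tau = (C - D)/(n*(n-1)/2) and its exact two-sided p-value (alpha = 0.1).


Step 1: Enumerate the 10 unordered pairs (i,j) with i<j and classify each by sign(x_j-x_i) * sign(y_j-y_i).
  (1,2):dx=+6,dy=-3->D; (1,3):dx=+4,dy=+3->C; (1,4):dx=+5,dy=-1->D; (1,5):dx=+3,dy=+4->C
  (2,3):dx=-2,dy=+6->D; (2,4):dx=-1,dy=+2->D; (2,5):dx=-3,dy=+7->D; (3,4):dx=+1,dy=-4->D
  (3,5):dx=-1,dy=+1->D; (4,5):dx=-2,dy=+5->D
Step 2: C = 2, D = 8, total pairs = 10.
Step 3: tau = (C - D)/(n(n-1)/2) = (2 - 8)/10 = -0.600000.
Step 4: Exact two-sided p-value (enumerate n! = 120 permutations of y under H0): p = 0.233333.
Step 5: alpha = 0.1. fail to reject H0.

tau_b = -0.6000 (C=2, D=8), p = 0.233333, fail to reject H0.


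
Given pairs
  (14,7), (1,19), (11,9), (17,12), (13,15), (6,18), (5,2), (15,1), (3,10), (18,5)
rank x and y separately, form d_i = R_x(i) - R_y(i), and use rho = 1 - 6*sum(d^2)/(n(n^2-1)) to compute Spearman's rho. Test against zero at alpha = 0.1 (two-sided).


Step 1: Rank x and y separately (midranks; no ties here).
rank(x): 14->7, 1->1, 11->5, 17->9, 13->6, 6->4, 5->3, 15->8, 3->2, 18->10
rank(y): 7->4, 19->10, 9->5, 12->7, 15->8, 18->9, 2->2, 1->1, 10->6, 5->3
Step 2: d_i = R_x(i) - R_y(i); compute d_i^2.
  (7-4)^2=9, (1-10)^2=81, (5-5)^2=0, (9-7)^2=4, (6-8)^2=4, (4-9)^2=25, (3-2)^2=1, (8-1)^2=49, (2-6)^2=16, (10-3)^2=49
sum(d^2) = 238.
Step 3: rho = 1 - 6*238 / (10*(10^2 - 1)) = 1 - 1428/990 = -0.442424.
Step 4: Under H0, t = rho * sqrt((n-2)/(1-rho^2)) = -1.3954 ~ t(8).
Step 5: Two-sided p-value from the t-distribution with 8 df = 0.200423.
Step 6: alpha = 0.1. fail to reject H0.

rho = -0.4424, p = 0.200423, fail to reject H0 at alpha = 0.1.


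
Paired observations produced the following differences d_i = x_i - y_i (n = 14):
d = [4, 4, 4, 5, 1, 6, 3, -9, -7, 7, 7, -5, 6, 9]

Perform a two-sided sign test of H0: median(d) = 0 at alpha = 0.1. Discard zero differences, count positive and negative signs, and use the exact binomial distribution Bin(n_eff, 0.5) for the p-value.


Step 1: Discard zero differences. Original n = 14; n_eff = number of nonzero differences = 14.
Nonzero differences (with sign): +4, +4, +4, +5, +1, +6, +3, -9, -7, +7, +7, -5, +6, +9
Step 2: Count signs: positive = 11, negative = 3.
Step 3: Under H0: P(positive) = 0.5, so the number of positives S ~ Bin(14, 0.5).
Step 4: Two-sided exact p-value = sum of Bin(14,0.5) probabilities at or below the observed probability = 0.057373.
Step 5: alpha = 0.1. reject H0.

n_eff = 14, pos = 11, neg = 3, p = 0.057373, reject H0.


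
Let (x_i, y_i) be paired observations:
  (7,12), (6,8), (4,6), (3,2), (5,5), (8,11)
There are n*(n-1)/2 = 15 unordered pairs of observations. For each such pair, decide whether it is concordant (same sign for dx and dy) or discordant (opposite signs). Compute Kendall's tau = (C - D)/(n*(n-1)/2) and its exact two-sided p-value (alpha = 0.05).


Step 1: Enumerate the 15 unordered pairs (i,j) with i<j and classify each by sign(x_j-x_i) * sign(y_j-y_i).
  (1,2):dx=-1,dy=-4->C; (1,3):dx=-3,dy=-6->C; (1,4):dx=-4,dy=-10->C; (1,5):dx=-2,dy=-7->C
  (1,6):dx=+1,dy=-1->D; (2,3):dx=-2,dy=-2->C; (2,4):dx=-3,dy=-6->C; (2,5):dx=-1,dy=-3->C
  (2,6):dx=+2,dy=+3->C; (3,4):dx=-1,dy=-4->C; (3,5):dx=+1,dy=-1->D; (3,6):dx=+4,dy=+5->C
  (4,5):dx=+2,dy=+3->C; (4,6):dx=+5,dy=+9->C; (5,6):dx=+3,dy=+6->C
Step 2: C = 13, D = 2, total pairs = 15.
Step 3: tau = (C - D)/(n(n-1)/2) = (13 - 2)/15 = 0.733333.
Step 4: Exact two-sided p-value (enumerate n! = 720 permutations of y under H0): p = 0.055556.
Step 5: alpha = 0.05. fail to reject H0.

tau_b = 0.7333 (C=13, D=2), p = 0.055556, fail to reject H0.


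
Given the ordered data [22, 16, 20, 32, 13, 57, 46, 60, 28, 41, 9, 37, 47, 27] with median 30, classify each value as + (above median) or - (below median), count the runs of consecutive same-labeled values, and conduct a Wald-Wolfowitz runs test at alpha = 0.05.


Step 1: Compute median = 30; label A = above, B = below.
Labels in order: BBBABAAABABAAB  (n_A = 7, n_B = 7)
Step 2: Count runs R = 9.
Step 3: Under H0 (random ordering), E[R] = 2*n_A*n_B/(n_A+n_B) + 1 = 2*7*7/14 + 1 = 8.0000.
        Var[R] = 2*n_A*n_B*(2*n_A*n_B - n_A - n_B) / ((n_A+n_B)^2 * (n_A+n_B-1)) = 8232/2548 = 3.2308.
        SD[R] = 1.7974.
Step 4: Continuity-corrected z = (R - 0.5 - E[R]) / SD[R] = (9 - 0.5 - 8.0000) / 1.7974 = 0.2782.
Step 5: Two-sided p-value via normal approximation = 2*(1 - Phi(|z|)) = 0.780879.
Step 6: alpha = 0.05. fail to reject H0.

R = 9, z = 0.2782, p = 0.780879, fail to reject H0.


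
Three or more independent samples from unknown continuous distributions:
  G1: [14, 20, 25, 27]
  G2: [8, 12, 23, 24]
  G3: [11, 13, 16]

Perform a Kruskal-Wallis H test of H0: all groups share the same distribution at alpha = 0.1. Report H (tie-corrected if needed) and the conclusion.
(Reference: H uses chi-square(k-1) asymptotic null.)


Step 1: Combine all N = 11 observations and assign midranks.
sorted (value, group, rank): (8,G2,1), (11,G3,2), (12,G2,3), (13,G3,4), (14,G1,5), (16,G3,6), (20,G1,7), (23,G2,8), (24,G2,9), (25,G1,10), (27,G1,11)
Step 2: Sum ranks within each group.
R_1 = 33 (n_1 = 4)
R_2 = 21 (n_2 = 4)
R_3 = 12 (n_3 = 3)
Step 3: H = 12/(N(N+1)) * sum(R_i^2/n_i) - 3(N+1)
     = 12/(11*12) * (33^2/4 + 21^2/4 + 12^2/3) - 3*12
     = 0.090909 * 430.5 - 36
     = 3.136364.
Step 4: No ties, so H is used without correction.
Step 5: Under H0, H ~ chi^2(2); p-value = 0.208424.
Step 6: alpha = 0.1. fail to reject H0.

H = 3.1364, df = 2, p = 0.208424, fail to reject H0.


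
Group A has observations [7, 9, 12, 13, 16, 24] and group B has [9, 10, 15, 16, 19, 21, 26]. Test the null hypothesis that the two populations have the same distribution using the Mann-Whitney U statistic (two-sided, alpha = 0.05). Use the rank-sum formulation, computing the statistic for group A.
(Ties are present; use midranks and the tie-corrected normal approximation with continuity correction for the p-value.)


Step 1: Combine and sort all 13 observations; assign midranks.
sorted (value, group): (7,X), (9,X), (9,Y), (10,Y), (12,X), (13,X), (15,Y), (16,X), (16,Y), (19,Y), (21,Y), (24,X), (26,Y)
ranks: 7->1, 9->2.5, 9->2.5, 10->4, 12->5, 13->6, 15->7, 16->8.5, 16->8.5, 19->10, 21->11, 24->12, 26->13
Step 2: Rank sum for X: R1 = 1 + 2.5 + 5 + 6 + 8.5 + 12 = 35.
Step 3: U_X = R1 - n1(n1+1)/2 = 35 - 6*7/2 = 35 - 21 = 14.
       U_Y = n1*n2 - U_X = 42 - 14 = 28.
Step 4: Ties are present, so use the tie-corrected normal approximation (with continuity correction) for the p-value.
Step 5: p-value = 0.351785; compare to alpha = 0.05. fail to reject H0.

U_X = 14, p = 0.351785, fail to reject H0 at alpha = 0.05.


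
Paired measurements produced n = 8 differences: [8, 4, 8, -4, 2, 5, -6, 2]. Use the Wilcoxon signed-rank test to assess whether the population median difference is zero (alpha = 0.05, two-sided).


Step 1: Drop any zero differences (none here) and take |d_i|.
|d| = [8, 4, 8, 4, 2, 5, 6, 2]
Step 2: Midrank |d_i| (ties get averaged ranks).
ranks: |8|->7.5, |4|->3.5, |8|->7.5, |4|->3.5, |2|->1.5, |5|->5, |6|->6, |2|->1.5
Step 3: Attach original signs; sum ranks with positive sign and with negative sign.
W+ = 7.5 + 3.5 + 7.5 + 1.5 + 5 + 1.5 = 26.5
W- = 3.5 + 6 = 9.5
(Check: W+ + W- = 36 should equal n(n+1)/2 = 36.)
Step 4: Test statistic W = min(W+, W-) = 9.5.
Step 5: Ties in |d|, so use the tie-corrected normal approximation.
        E[W] = n(n+1)/4 = 8*9/4 = 18.
        Tie groups: |d|=2 (t=2), |d|=4 (t=2), |d|=8 (t=2); sum(t^3 - t) = 18.
        Var[W] = n(n+1)(2n+1)/24 - sum(t^3-t)/48 = 1224/24 - 18/48 = 50.625.
        z = (W - E[W]) / sqrt(Var[W]) = (9.5 - 18) / 7.1151 = -1.1946.
        Two-sided p = 2*Phi(z) = 0.232228.
Step 6: alpha = 0.05. fail to reject H0.

W+ = 26.5, W- = 9.5, W = min = 9.5, p = 0.232228, fail to reject H0.


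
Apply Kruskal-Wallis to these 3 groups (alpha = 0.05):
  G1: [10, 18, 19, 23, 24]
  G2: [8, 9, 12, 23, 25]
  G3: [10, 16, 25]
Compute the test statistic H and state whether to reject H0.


Step 1: Combine all N = 13 observations and assign midranks.
sorted (value, group, rank): (8,G2,1), (9,G2,2), (10,G1,3.5), (10,G3,3.5), (12,G2,5), (16,G3,6), (18,G1,7), (19,G1,8), (23,G1,9.5), (23,G2,9.5), (24,G1,11), (25,G2,12.5), (25,G3,12.5)
Step 2: Sum ranks within each group.
R_1 = 39 (n_1 = 5)
R_2 = 30 (n_2 = 5)
R_3 = 22 (n_3 = 3)
Step 3: H = 12/(N(N+1)) * sum(R_i^2/n_i) - 3(N+1)
     = 12/(13*14) * (39^2/5 + 30^2/5 + 22^2/3) - 3*14
     = 0.065934 * 645.533 - 42
     = 0.562637.
Step 4: Ties present; correction factor C = 1 - 18/(13^3 - 13) = 0.991758. Corrected H = 0.562637 / 0.991758 = 0.567313.
Step 5: Under H0, H ~ chi^2(2); p-value = 0.753025.
Step 6: alpha = 0.05. fail to reject H0.

H = 0.5673, df = 2, p = 0.753025, fail to reject H0.


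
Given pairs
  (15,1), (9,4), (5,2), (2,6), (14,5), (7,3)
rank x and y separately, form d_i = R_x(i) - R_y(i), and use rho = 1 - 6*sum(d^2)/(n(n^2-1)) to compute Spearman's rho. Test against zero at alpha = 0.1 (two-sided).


Step 1: Rank x and y separately (midranks; no ties here).
rank(x): 15->6, 9->4, 5->2, 2->1, 14->5, 7->3
rank(y): 1->1, 4->4, 2->2, 6->6, 5->5, 3->3
Step 2: d_i = R_x(i) - R_y(i); compute d_i^2.
  (6-1)^2=25, (4-4)^2=0, (2-2)^2=0, (1-6)^2=25, (5-5)^2=0, (3-3)^2=0
sum(d^2) = 50.
Step 3: rho = 1 - 6*50 / (6*(6^2 - 1)) = 1 - 300/210 = -0.428571.
Step 4: Under H0, t = rho * sqrt((n-2)/(1-rho^2)) = -0.9487 ~ t(4).
Step 5: Two-sided p-value from the t-distribution with 4 df = 0.396501.
Step 6: alpha = 0.1. fail to reject H0.

rho = -0.4286, p = 0.396501, fail to reject H0 at alpha = 0.1.


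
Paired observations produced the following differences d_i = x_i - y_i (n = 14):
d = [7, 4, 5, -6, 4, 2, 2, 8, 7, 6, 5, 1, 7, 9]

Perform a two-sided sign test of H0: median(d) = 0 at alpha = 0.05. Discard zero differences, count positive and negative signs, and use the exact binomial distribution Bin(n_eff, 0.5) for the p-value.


Step 1: Discard zero differences. Original n = 14; n_eff = number of nonzero differences = 14.
Nonzero differences (with sign): +7, +4, +5, -6, +4, +2, +2, +8, +7, +6, +5, +1, +7, +9
Step 2: Count signs: positive = 13, negative = 1.
Step 3: Under H0: P(positive) = 0.5, so the number of positives S ~ Bin(14, 0.5).
Step 4: Two-sided exact p-value = sum of Bin(14,0.5) probabilities at or below the observed probability = 0.001831.
Step 5: alpha = 0.05. reject H0.

n_eff = 14, pos = 13, neg = 1, p = 0.001831, reject H0.


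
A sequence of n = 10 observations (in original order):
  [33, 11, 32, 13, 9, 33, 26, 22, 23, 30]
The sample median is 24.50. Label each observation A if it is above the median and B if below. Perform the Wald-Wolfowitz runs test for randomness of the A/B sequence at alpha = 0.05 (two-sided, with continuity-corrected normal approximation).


Step 1: Compute median = 24.50; label A = above, B = below.
Labels in order: ABABBAABBA  (n_A = 5, n_B = 5)
Step 2: Count runs R = 7.
Step 3: Under H0 (random ordering), E[R] = 2*n_A*n_B/(n_A+n_B) + 1 = 2*5*5/10 + 1 = 6.0000.
        Var[R] = 2*n_A*n_B*(2*n_A*n_B - n_A - n_B) / ((n_A+n_B)^2 * (n_A+n_B-1)) = 2000/900 = 2.2222.
        SD[R] = 1.4907.
Step 4: Continuity-corrected z = (R - 0.5 - E[R]) / SD[R] = (7 - 0.5 - 6.0000) / 1.4907 = 0.3354.
Step 5: Two-sided p-value via normal approximation = 2*(1 - Phi(|z|)) = 0.737316.
Step 6: alpha = 0.05. fail to reject H0.

R = 7, z = 0.3354, p = 0.737316, fail to reject H0.


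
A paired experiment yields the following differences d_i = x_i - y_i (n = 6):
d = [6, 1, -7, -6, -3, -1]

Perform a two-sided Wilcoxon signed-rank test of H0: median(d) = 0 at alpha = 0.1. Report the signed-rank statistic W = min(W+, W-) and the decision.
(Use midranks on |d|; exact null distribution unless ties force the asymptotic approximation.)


Step 1: Drop any zero differences (none here) and take |d_i|.
|d| = [6, 1, 7, 6, 3, 1]
Step 2: Midrank |d_i| (ties get averaged ranks).
ranks: |6|->4.5, |1|->1.5, |7|->6, |6|->4.5, |3|->3, |1|->1.5
Step 3: Attach original signs; sum ranks with positive sign and with negative sign.
W+ = 4.5 + 1.5 = 6
W- = 6 + 4.5 + 3 + 1.5 = 15
(Check: W+ + W- = 21 should equal n(n+1)/2 = 21.)
Step 4: Test statistic W = min(W+, W-) = 6.
Step 5: Ties in |d|, so use the tie-corrected normal approximation.
        E[W] = n(n+1)/4 = 6*7/4 = 10.5.
        Tie groups: |d|=1 (t=2), |d|=6 (t=2); sum(t^3 - t) = 12.
        Var[W] = n(n+1)(2n+1)/24 - sum(t^3-t)/48 = 546/24 - 12/48 = 22.5.
        z = (W - E[W]) / sqrt(Var[W]) = (6 - 10.5) / 4.7434 = -0.9487.
        Two-sided p = 2*Phi(z) = 0.342782.
Step 6: alpha = 0.1. fail to reject H0.

W+ = 6, W- = 15, W = min = 6, p = 0.342782, fail to reject H0.


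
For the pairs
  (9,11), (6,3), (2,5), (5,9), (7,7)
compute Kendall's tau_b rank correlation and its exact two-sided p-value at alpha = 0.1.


Step 1: Enumerate the 10 unordered pairs (i,j) with i<j and classify each by sign(x_j-x_i) * sign(y_j-y_i).
  (1,2):dx=-3,dy=-8->C; (1,3):dx=-7,dy=-6->C; (1,4):dx=-4,dy=-2->C; (1,5):dx=-2,dy=-4->C
  (2,3):dx=-4,dy=+2->D; (2,4):dx=-1,dy=+6->D; (2,5):dx=+1,dy=+4->C; (3,4):dx=+3,dy=+4->C
  (3,5):dx=+5,dy=+2->C; (4,5):dx=+2,dy=-2->D
Step 2: C = 7, D = 3, total pairs = 10.
Step 3: tau = (C - D)/(n(n-1)/2) = (7 - 3)/10 = 0.400000.
Step 4: Exact two-sided p-value (enumerate n! = 120 permutations of y under H0): p = 0.483333.
Step 5: alpha = 0.1. fail to reject H0.

tau_b = 0.4000 (C=7, D=3), p = 0.483333, fail to reject H0.


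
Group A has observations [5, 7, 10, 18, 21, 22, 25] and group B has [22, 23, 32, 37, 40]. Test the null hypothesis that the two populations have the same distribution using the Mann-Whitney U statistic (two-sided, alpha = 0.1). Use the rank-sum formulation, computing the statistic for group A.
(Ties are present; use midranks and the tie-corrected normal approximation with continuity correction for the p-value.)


Step 1: Combine and sort all 12 observations; assign midranks.
sorted (value, group): (5,X), (7,X), (10,X), (18,X), (21,X), (22,X), (22,Y), (23,Y), (25,X), (32,Y), (37,Y), (40,Y)
ranks: 5->1, 7->2, 10->3, 18->4, 21->5, 22->6.5, 22->6.5, 23->8, 25->9, 32->10, 37->11, 40->12
Step 2: Rank sum for X: R1 = 1 + 2 + 3 + 4 + 5 + 6.5 + 9 = 30.5.
Step 3: U_X = R1 - n1(n1+1)/2 = 30.5 - 7*8/2 = 30.5 - 28 = 2.5.
       U_Y = n1*n2 - U_X = 35 - 2.5 = 32.5.
Step 4: Ties are present, so use the tie-corrected normal approximation (with continuity correction) for the p-value.
Step 5: p-value = 0.018328; compare to alpha = 0.1. reject H0.

U_X = 2.5, p = 0.018328, reject H0 at alpha = 0.1.


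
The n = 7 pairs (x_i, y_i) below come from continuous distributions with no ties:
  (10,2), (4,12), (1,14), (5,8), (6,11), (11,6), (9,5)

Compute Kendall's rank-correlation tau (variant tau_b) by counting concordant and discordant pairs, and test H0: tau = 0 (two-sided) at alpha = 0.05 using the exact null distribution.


Step 1: Enumerate the 21 unordered pairs (i,j) with i<j and classify each by sign(x_j-x_i) * sign(y_j-y_i).
  (1,2):dx=-6,dy=+10->D; (1,3):dx=-9,dy=+12->D; (1,4):dx=-5,dy=+6->D; (1,5):dx=-4,dy=+9->D
  (1,6):dx=+1,dy=+4->C; (1,7):dx=-1,dy=+3->D; (2,3):dx=-3,dy=+2->D; (2,4):dx=+1,dy=-4->D
  (2,5):dx=+2,dy=-1->D; (2,6):dx=+7,dy=-6->D; (2,7):dx=+5,dy=-7->D; (3,4):dx=+4,dy=-6->D
  (3,5):dx=+5,dy=-3->D; (3,6):dx=+10,dy=-8->D; (3,7):dx=+8,dy=-9->D; (4,5):dx=+1,dy=+3->C
  (4,6):dx=+6,dy=-2->D; (4,7):dx=+4,dy=-3->D; (5,6):dx=+5,dy=-5->D; (5,7):dx=+3,dy=-6->D
  (6,7):dx=-2,dy=-1->C
Step 2: C = 3, D = 18, total pairs = 21.
Step 3: tau = (C - D)/(n(n-1)/2) = (3 - 18)/21 = -0.714286.
Step 4: Exact two-sided p-value (enumerate n! = 5040 permutations of y under H0): p = 0.030159.
Step 5: alpha = 0.05. reject H0.

tau_b = -0.7143 (C=3, D=18), p = 0.030159, reject H0.


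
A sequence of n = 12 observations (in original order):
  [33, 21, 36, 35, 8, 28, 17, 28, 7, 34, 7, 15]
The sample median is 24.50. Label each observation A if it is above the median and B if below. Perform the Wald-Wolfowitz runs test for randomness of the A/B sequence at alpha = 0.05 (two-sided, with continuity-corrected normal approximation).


Step 1: Compute median = 24.50; label A = above, B = below.
Labels in order: ABAABABABABB  (n_A = 6, n_B = 6)
Step 2: Count runs R = 10.
Step 3: Under H0 (random ordering), E[R] = 2*n_A*n_B/(n_A+n_B) + 1 = 2*6*6/12 + 1 = 7.0000.
        Var[R] = 2*n_A*n_B*(2*n_A*n_B - n_A - n_B) / ((n_A+n_B)^2 * (n_A+n_B-1)) = 4320/1584 = 2.7273.
        SD[R] = 1.6514.
Step 4: Continuity-corrected z = (R - 0.5 - E[R]) / SD[R] = (10 - 0.5 - 7.0000) / 1.6514 = 1.5138.
Step 5: Two-sided p-value via normal approximation = 2*(1 - Phi(|z|)) = 0.130070.
Step 6: alpha = 0.05. fail to reject H0.

R = 10, z = 1.5138, p = 0.130070, fail to reject H0.


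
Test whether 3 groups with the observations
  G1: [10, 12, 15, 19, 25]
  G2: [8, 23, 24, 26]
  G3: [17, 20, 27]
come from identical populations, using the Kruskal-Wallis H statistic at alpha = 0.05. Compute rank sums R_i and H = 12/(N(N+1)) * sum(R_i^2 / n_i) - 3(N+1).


Step 1: Combine all N = 12 observations and assign midranks.
sorted (value, group, rank): (8,G2,1), (10,G1,2), (12,G1,3), (15,G1,4), (17,G3,5), (19,G1,6), (20,G3,7), (23,G2,8), (24,G2,9), (25,G1,10), (26,G2,11), (27,G3,12)
Step 2: Sum ranks within each group.
R_1 = 25 (n_1 = 5)
R_2 = 29 (n_2 = 4)
R_3 = 24 (n_3 = 3)
Step 3: H = 12/(N(N+1)) * sum(R_i^2/n_i) - 3(N+1)
     = 12/(12*13) * (25^2/5 + 29^2/4 + 24^2/3) - 3*13
     = 0.076923 * 527.25 - 39
     = 1.557692.
Step 4: No ties, so H is used without correction.
Step 5: Under H0, H ~ chi^2(2); p-value = 0.458935.
Step 6: alpha = 0.05. fail to reject H0.

H = 1.5577, df = 2, p = 0.458935, fail to reject H0.


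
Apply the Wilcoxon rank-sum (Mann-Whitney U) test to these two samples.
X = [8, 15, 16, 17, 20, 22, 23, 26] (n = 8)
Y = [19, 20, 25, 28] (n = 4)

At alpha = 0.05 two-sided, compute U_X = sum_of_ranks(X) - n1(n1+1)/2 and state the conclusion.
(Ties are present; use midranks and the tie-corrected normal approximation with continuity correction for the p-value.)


Step 1: Combine and sort all 12 observations; assign midranks.
sorted (value, group): (8,X), (15,X), (16,X), (17,X), (19,Y), (20,X), (20,Y), (22,X), (23,X), (25,Y), (26,X), (28,Y)
ranks: 8->1, 15->2, 16->3, 17->4, 19->5, 20->6.5, 20->6.5, 22->8, 23->9, 25->10, 26->11, 28->12
Step 2: Rank sum for X: R1 = 1 + 2 + 3 + 4 + 6.5 + 8 + 9 + 11 = 44.5.
Step 3: U_X = R1 - n1(n1+1)/2 = 44.5 - 8*9/2 = 44.5 - 36 = 8.5.
       U_Y = n1*n2 - U_X = 32 - 8.5 = 23.5.
Step 4: Ties are present, so use the tie-corrected normal approximation (with continuity correction) for the p-value.
Step 5: p-value = 0.233663; compare to alpha = 0.05. fail to reject H0.

U_X = 8.5, p = 0.233663, fail to reject H0 at alpha = 0.05.


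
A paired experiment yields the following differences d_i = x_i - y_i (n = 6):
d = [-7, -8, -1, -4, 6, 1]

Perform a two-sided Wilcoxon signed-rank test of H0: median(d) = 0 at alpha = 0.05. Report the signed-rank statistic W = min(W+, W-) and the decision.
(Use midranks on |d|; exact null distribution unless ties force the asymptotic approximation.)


Step 1: Drop any zero differences (none here) and take |d_i|.
|d| = [7, 8, 1, 4, 6, 1]
Step 2: Midrank |d_i| (ties get averaged ranks).
ranks: |7|->5, |8|->6, |1|->1.5, |4|->3, |6|->4, |1|->1.5
Step 3: Attach original signs; sum ranks with positive sign and with negative sign.
W+ = 4 + 1.5 = 5.5
W- = 5 + 6 + 1.5 + 3 = 15.5
(Check: W+ + W- = 21 should equal n(n+1)/2 = 21.)
Step 4: Test statistic W = min(W+, W-) = 5.5.
Step 5: Ties in |d|, so use the tie-corrected normal approximation.
        E[W] = n(n+1)/4 = 6*7/4 = 10.5.
        Tie groups: |d|=1 (t=2); sum(t^3 - t) = 6.
        Var[W] = n(n+1)(2n+1)/24 - sum(t^3-t)/48 = 546/24 - 6/48 = 22.625.
        z = (W - E[W]) / sqrt(Var[W]) = (5.5 - 10.5) / 4.7566 = -1.0512.
        Two-sided p = 2*Phi(z) = 0.293177.
Step 6: alpha = 0.05. fail to reject H0.

W+ = 5.5, W- = 15.5, W = min = 5.5, p = 0.293177, fail to reject H0.


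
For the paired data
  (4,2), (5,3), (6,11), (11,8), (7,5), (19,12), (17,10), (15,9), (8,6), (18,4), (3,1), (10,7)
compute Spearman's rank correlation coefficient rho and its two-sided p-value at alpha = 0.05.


Step 1: Rank x and y separately (midranks; no ties here).
rank(x): 4->2, 5->3, 6->4, 11->8, 7->5, 19->12, 17->10, 15->9, 8->6, 18->11, 3->1, 10->7
rank(y): 2->2, 3->3, 11->11, 8->8, 5->5, 12->12, 10->10, 9->9, 6->6, 4->4, 1->1, 7->7
Step 2: d_i = R_x(i) - R_y(i); compute d_i^2.
  (2-2)^2=0, (3-3)^2=0, (4-11)^2=49, (8-8)^2=0, (5-5)^2=0, (12-12)^2=0, (10-10)^2=0, (9-9)^2=0, (6-6)^2=0, (11-4)^2=49, (1-1)^2=0, (7-7)^2=0
sum(d^2) = 98.
Step 3: rho = 1 - 6*98 / (12*(12^2 - 1)) = 1 - 588/1716 = 0.657343.
Step 4: Under H0, t = rho * sqrt((n-2)/(1-rho^2)) = 2.7584 ~ t(10).
Step 5: Two-sided p-value from the t-distribution with 10 df = 0.020185.
Step 6: alpha = 0.05. reject H0.

rho = 0.6573, p = 0.020185, reject H0 at alpha = 0.05.
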